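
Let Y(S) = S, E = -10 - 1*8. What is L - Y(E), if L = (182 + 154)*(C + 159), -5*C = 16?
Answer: 261834/5 ≈ 52367.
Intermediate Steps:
C = -16/5 (C = -⅕*16 = -16/5 ≈ -3.2000)
E = -18 (E = -10 - 8 = -18)
L = 261744/5 (L = (182 + 154)*(-16/5 + 159) = 336*(779/5) = 261744/5 ≈ 52349.)
L - Y(E) = 261744/5 - 1*(-18) = 261744/5 + 18 = 261834/5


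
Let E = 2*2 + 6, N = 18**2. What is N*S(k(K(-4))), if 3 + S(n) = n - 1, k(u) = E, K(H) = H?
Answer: 1944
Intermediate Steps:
N = 324
E = 10 (E = 4 + 6 = 10)
k(u) = 10
S(n) = -4 + n (S(n) = -3 + (n - 1) = -3 + (-1 + n) = -4 + n)
N*S(k(K(-4))) = 324*(-4 + 10) = 324*6 = 1944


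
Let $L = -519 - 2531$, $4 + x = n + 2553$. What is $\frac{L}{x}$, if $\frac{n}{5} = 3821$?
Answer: $- \frac{1525}{10827} \approx -0.14085$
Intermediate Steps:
$n = 19105$ ($n = 5 \cdot 3821 = 19105$)
$x = 21654$ ($x = -4 + \left(19105 + 2553\right) = -4 + 21658 = 21654$)
$L = -3050$
$\frac{L}{x} = - \frac{3050}{21654} = \left(-3050\right) \frac{1}{21654} = - \frac{1525}{10827}$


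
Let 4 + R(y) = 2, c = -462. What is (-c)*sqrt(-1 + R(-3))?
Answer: 462*I*sqrt(3) ≈ 800.21*I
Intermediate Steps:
R(y) = -2 (R(y) = -4 + 2 = -2)
(-c)*sqrt(-1 + R(-3)) = (-1*(-462))*sqrt(-1 - 2) = 462*sqrt(-3) = 462*(I*sqrt(3)) = 462*I*sqrt(3)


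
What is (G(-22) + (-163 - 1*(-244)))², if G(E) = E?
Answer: 3481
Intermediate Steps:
(G(-22) + (-163 - 1*(-244)))² = (-22 + (-163 - 1*(-244)))² = (-22 + (-163 + 244))² = (-22 + 81)² = 59² = 3481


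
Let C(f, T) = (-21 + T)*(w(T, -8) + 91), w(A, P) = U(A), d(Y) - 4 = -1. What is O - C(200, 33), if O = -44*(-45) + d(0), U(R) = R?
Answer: 495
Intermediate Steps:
d(Y) = 3 (d(Y) = 4 - 1 = 3)
O = 1983 (O = -44*(-45) + 3 = 1980 + 3 = 1983)
w(A, P) = A
C(f, T) = (-21 + T)*(91 + T) (C(f, T) = (-21 + T)*(T + 91) = (-21 + T)*(91 + T))
O - C(200, 33) = 1983 - (-1911 + 33² + 70*33) = 1983 - (-1911 + 1089 + 2310) = 1983 - 1*1488 = 1983 - 1488 = 495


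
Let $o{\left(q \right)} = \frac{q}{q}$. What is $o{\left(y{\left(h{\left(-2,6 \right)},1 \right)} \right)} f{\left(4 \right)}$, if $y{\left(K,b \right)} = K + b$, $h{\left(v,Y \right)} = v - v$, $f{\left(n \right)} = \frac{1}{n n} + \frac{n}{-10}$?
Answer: $- \frac{27}{80} \approx -0.3375$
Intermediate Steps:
$f{\left(n \right)} = \frac{1}{n^{2}} - \frac{n}{10}$ ($f{\left(n \right)} = \frac{1}{n^{2}} + n \left(- \frac{1}{10}\right) = \frac{1}{n^{2}} - \frac{n}{10}$)
$h{\left(v,Y \right)} = 0$
$o{\left(q \right)} = 1$
$o{\left(y{\left(h{\left(-2,6 \right)},1 \right)} \right)} f{\left(4 \right)} = 1 \left(\frac{1}{16} - \frac{2}{5}\right) = 1 \left(- \frac{27}{80}\right) = - \frac{27}{80}$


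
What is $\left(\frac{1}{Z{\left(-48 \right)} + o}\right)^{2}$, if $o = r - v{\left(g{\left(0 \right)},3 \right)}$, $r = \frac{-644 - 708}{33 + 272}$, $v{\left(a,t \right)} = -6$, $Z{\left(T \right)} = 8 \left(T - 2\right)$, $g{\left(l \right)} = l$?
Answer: $\frac{93025}{14767596484} \approx 6.2993 \cdot 10^{-6}$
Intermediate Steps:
$Z{\left(T \right)} = -16 + 8 T$ ($Z{\left(T \right)} = 8 \left(-2 + T\right) = -16 + 8 T$)
$r = - \frac{1352}{305} \approx -4.4328$
$o = \frac{478}{305}$ ($o = - \frac{1352}{305} - -6 = - \frac{1352}{305} + 6 = \frac{478}{305} \approx 1.5672$)
$\left(\frac{1}{Z{\left(-48 \right)} + o}\right)^{2} = \left(\frac{1}{\left(-16 + 8 \left(-48\right)\right) + \frac{478}{305}}\right)^{2} = \left(\frac{1}{\left(-16 - 384\right) + \frac{478}{305}}\right)^{2} = \left(\frac{1}{-400 + \frac{478}{305}}\right)^{2} = \left(\frac{1}{- \frac{121522}{305}}\right)^{2} = \left(- \frac{305}{121522}\right)^{2} = \frac{93025}{14767596484}$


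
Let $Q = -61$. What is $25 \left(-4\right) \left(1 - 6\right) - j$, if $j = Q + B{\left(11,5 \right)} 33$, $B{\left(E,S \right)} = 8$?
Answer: $297$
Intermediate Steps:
$j = 203$ ($j = -61 + 8 \cdot 33 = -61 + 264 = 203$)
$25 \left(-4\right) \left(1 - 6\right) - j = 25 \left(-4\right) \left(1 - 6\right) - 203 = - 100 \left(1 - 6\right) - 203 = \left(-100\right) \left(-5\right) - 203 = 500 - 203 = 297$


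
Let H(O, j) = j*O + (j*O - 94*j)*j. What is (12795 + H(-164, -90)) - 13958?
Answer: -2076203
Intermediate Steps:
H(O, j) = O*j + j*(-94*j + O*j) (H(O, j) = O*j + (O*j - 94*j)*j = O*j + (-94*j + O*j)*j = O*j + j*(-94*j + O*j))
(12795 + H(-164, -90)) - 13958 = (12795 - 90*(-164 - 94*(-90) - 164*(-90))) - 13958 = (12795 - 90*(-164 + 8460 + 14760)) - 13958 = (12795 - 90*23056) - 13958 = (12795 - 2075040) - 13958 = -2062245 - 13958 = -2076203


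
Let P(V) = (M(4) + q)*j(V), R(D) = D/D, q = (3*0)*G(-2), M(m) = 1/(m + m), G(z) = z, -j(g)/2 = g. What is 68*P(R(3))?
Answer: -17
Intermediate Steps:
j(g) = -2*g
M(m) = 1/(2*m)
q = 0 (q = (3*0)*(-2) = 0*(-2) = 0)
R(D) = 1
P(V) = -V/4 (P(V) = ((½)/4 + 0)*(-2*V) = ((½)*(¼) + 0)*(-2*V) = (⅛ + 0)*(-2*V) = (-2*V)/8 = -V/4)
68*P(R(3)) = 68*(-¼*1) = 68*(-¼) = -17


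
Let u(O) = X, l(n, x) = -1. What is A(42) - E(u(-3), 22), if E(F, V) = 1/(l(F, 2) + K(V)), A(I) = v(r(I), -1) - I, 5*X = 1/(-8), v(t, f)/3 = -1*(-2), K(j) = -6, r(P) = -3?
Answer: -251/7 ≈ -35.857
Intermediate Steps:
v(t, f) = 6 (v(t, f) = 3*(-1*(-2)) = 3*2 = 6)
X = -1/40 (X = (⅕)/(-8) = (⅕)*(-⅛) = -1/40 ≈ -0.025000)
u(O) = -1/40
A(I) = 6 - I
E(F, V) = -⅐ (E(F, V) = 1/(-1 - 6) = 1/(-7) = -⅐)
A(42) - E(u(-3), 22) = (6 - 1*42) - 1*(-⅐) = (6 - 42) + ⅐ = -36 + ⅐ = -251/7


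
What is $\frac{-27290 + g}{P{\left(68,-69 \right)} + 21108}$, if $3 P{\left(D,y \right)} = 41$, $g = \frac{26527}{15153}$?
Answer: $- \frac{21763097}{16845085} \approx -1.292$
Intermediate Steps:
$g = \frac{26527}{15153}$ ($g = 26527 \cdot \frac{1}{15153} = \frac{26527}{15153} \approx 1.7506$)
$P{\left(D,y \right)} = \frac{41}{3}$ ($P{\left(D,y \right)} = \frac{1}{3} \cdot 41 = \frac{41}{3}$)
$\frac{-27290 + g}{P{\left(68,-69 \right)} + 21108} = \frac{-27290 + \frac{26527}{15153}}{\frac{41}{3} + 21108} = - \frac{413498843}{15153 \cdot \frac{63365}{3}} = \left(- \frac{413498843}{15153}\right) \frac{3}{63365} = - \frac{21763097}{16845085}$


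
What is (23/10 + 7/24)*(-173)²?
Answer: 9307919/120 ≈ 77566.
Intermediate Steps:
(23/10 + 7/24)*(-173)² = (23*(⅒) + 7*(1/24))*29929 = (23/10 + 7/24)*29929 = (311/120)*29929 = 9307919/120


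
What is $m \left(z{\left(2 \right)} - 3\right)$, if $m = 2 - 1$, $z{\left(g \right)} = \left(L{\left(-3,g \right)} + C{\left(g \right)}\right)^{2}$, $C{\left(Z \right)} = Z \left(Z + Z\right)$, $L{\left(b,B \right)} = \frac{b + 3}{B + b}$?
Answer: $61$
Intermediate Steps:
$L{\left(b,B \right)} = \frac{3 + b}{B + b}$
$C{\left(Z \right)} = 2 Z^{2}$ ($C{\left(Z \right)} = Z 2 Z = 2 Z^{2}$)
$z{\left(g \right)} = 4 g^{4}$ ($z{\left(g \right)} = \left(\frac{3 - 3}{g - 3} + 2 g^{2}\right)^{2} = \left(\frac{1}{-3 + g} 0 + 2 g^{2}\right)^{2} = \left(0 + 2 g^{2}\right)^{2} = \left(2 g^{2}\right)^{2} = 4 g^{4}$)
$m = 1$ ($m = 2 - 1 = 1$)
$m \left(z{\left(2 \right)} - 3\right) = 1 \left(4 \cdot 2^{4} - 3\right) = 1 \left(4 \cdot 16 - 3\right) = 1 \left(64 - 3\right) = 1 \cdot 61 = 61$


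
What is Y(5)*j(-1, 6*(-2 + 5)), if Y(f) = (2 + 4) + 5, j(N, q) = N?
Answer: -11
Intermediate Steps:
Y(f) = 11 (Y(f) = 6 + 5 = 11)
Y(5)*j(-1, 6*(-2 + 5)) = 11*(-1) = -11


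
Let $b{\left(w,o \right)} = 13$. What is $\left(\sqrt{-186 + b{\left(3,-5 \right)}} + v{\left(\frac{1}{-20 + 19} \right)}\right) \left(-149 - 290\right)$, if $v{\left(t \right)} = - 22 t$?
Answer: $-9658 - 439 i \sqrt{173} \approx -9658.0 - 5774.1 i$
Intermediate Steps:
$\left(\sqrt{-186 + b{\left(3,-5 \right)}} + v{\left(\frac{1}{-20 + 19} \right)}\right) \left(-149 - 290\right) = \left(\sqrt{-186 + 13} - \frac{22}{-20 + 19}\right) \left(-149 - 290\right) = \left(\sqrt{-173} - \frac{22}{-1}\right) \left(-439\right) = \left(i \sqrt{173} - -22\right) \left(-439\right) = \left(i \sqrt{173} + 22\right) \left(-439\right) = \left(22 + i \sqrt{173}\right) \left(-439\right) = -9658 - 439 i \sqrt{173}$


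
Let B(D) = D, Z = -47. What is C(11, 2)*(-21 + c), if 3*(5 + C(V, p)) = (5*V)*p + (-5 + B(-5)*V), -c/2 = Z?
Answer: 2555/3 ≈ 851.67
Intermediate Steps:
c = 94 (c = -2*(-47) = 94)
C(V, p) = -20/3 - 5*V/3 + 5*V*p/3 (C(V, p) = -5 + ((5*V)*p + (-5 - 5*V))/3 = -5 + (5*V*p + (-5 - 5*V))/3 = -5 + (-5 - 5*V + 5*V*p)/3 = -5 + (-5/3 - 5*V/3 + 5*V*p/3) = -20/3 - 5*V/3 + 5*V*p/3)
C(11, 2)*(-21 + c) = (-20/3 - 5/3*11 + (5/3)*11*2)*(-21 + 94) = (-20/3 - 55/3 + 110/3)*73 = (35/3)*73 = 2555/3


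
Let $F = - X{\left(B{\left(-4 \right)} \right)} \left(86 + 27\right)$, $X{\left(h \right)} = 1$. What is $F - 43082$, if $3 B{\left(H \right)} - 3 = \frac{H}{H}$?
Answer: $-43195$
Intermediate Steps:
$B{\left(H \right)} = \frac{4}{3}$ ($B{\left(H \right)} = 1 + \frac{H \frac{1}{H}}{3} = 1 + \frac{1}{3} \cdot 1 = 1 + \frac{1}{3} = \frac{4}{3}$)
$F = -113$ ($F = - 1 \left(86 + 27\right) = - 1 \cdot 113 = \left(-1\right) 113 = -113$)
$F - 43082 = -113 - 43082 = -43195$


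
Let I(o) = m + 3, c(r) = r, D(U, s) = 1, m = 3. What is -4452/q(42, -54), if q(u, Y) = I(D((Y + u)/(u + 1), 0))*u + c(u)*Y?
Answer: 53/24 ≈ 2.2083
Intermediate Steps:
I(o) = 6 (I(o) = 3 + 3 = 6)
q(u, Y) = 6*u + Y*u (q(u, Y) = 6*u + u*Y = 6*u + Y*u)
-4452/q(42, -54) = -4452*1/(42*(6 - 54)) = -4452/(42*(-48)) = -4452/(-2016) = -4452*(-1/2016) = 53/24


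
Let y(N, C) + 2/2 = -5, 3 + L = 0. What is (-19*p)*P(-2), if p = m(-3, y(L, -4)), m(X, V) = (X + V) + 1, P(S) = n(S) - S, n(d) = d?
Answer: 0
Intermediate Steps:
L = -3 (L = -3 + 0 = -3)
y(N, C) = -6 (y(N, C) = -1 - 5 = -6)
P(S) = 0 (P(S) = S - S = 0)
m(X, V) = 1 + V + X (m(X, V) = (V + X) + 1 = 1 + V + X)
p = -8 (p = 1 - 6 - 3 = -8)
(-19*p)*P(-2) = -19*(-8)*0 = 152*0 = 0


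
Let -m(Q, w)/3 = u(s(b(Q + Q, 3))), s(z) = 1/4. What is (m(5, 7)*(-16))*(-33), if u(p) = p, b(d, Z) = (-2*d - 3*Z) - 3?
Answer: -396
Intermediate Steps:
b(d, Z) = -3 - 3*Z - 2*d (b(d, Z) = (-3*Z - 2*d) - 3 = -3 - 3*Z - 2*d)
s(z) = ¼
m(Q, w) = -¾ (m(Q, w) = -3*¼ = -¾)
(m(5, 7)*(-16))*(-33) = -¾*(-16)*(-33) = 12*(-33) = -396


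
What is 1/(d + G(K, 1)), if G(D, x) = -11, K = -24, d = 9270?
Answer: 1/9259 ≈ 0.00010800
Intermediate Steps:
1/(d + G(K, 1)) = 1/(9270 - 11) = 1/9259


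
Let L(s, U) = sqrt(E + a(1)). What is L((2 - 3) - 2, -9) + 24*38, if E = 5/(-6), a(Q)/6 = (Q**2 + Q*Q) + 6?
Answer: 912 + sqrt(1698)/6 ≈ 918.87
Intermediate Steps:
a(Q) = 36 + 12*Q**2 (a(Q) = 6*((Q**2 + Q*Q) + 6) = 6*((Q**2 + Q**2) + 6) = 6*(2*Q**2 + 6) = 6*(6 + 2*Q**2) = 36 + 12*Q**2)
E = -5/6 (E = 5*(-1/6) = -5/6 ≈ -0.83333)
L(s, U) = sqrt(1698)/6 (L(s, U) = sqrt(-5/6 + (36 + 12*1**2)) = sqrt(-5/6 + (36 + 12*1)) = sqrt(-5/6 + (36 + 12)) = sqrt(-5/6 + 48) = sqrt(283/6) = sqrt(1698)/6)
L((2 - 3) - 2, -9) + 24*38 = sqrt(1698)/6 + 24*38 = sqrt(1698)/6 + 912 = 912 + sqrt(1698)/6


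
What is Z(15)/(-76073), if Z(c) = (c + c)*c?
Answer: -450/76073 ≈ -0.0059154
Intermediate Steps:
Z(c) = 2*c**2 (Z(c) = (2*c)*c = 2*c**2)
Z(15)/(-76073) = (2*15**2)/(-76073) = (2*225)*(-1/76073) = 450*(-1/76073) = -450/76073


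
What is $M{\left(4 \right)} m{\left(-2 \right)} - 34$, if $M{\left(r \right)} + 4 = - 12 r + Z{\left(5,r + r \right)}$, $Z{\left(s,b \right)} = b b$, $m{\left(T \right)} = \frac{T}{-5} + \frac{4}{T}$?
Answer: $- \frac{266}{5} \approx -53.2$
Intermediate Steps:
$m{\left(T \right)} = \frac{4}{T} - \frac{T}{5}$ ($m{\left(T \right)} = T \left(- \frac{1}{5}\right) + \frac{4}{T} = - \frac{T}{5} + \frac{4}{T} = \frac{4}{T} - \frac{T}{5}$)
$Z{\left(s,b \right)} = b^{2}$
$M{\left(r \right)} = -4 - 12 r + 4 r^{2}$ ($M{\left(r \right)} = -4 - \left(- \left(r + r\right)^{2} + 12 r\right) = -4 - \left(- 4 r^{2} + 12 r\right) = -4 + \left(- 12 r + 4 r^{2}\right) = -4 - 12 r + 4 r^{2}$)
$M{\left(4 \right)} m{\left(-2 \right)} - 34 = \left(-4 - 48 + 4 \cdot 4^{2}\right) \left(\frac{4}{-2} - - \frac{2}{5}\right) - 34 = \left(-4 - 48 + 4 \cdot 16\right) \left(4 \left(- \frac{1}{2}\right) + \frac{2}{5}\right) - 34 = \left(-4 - 48 + 64\right) \left(-2 + \frac{2}{5}\right) - 34 = 12 \left(- \frac{8}{5}\right) - 34 = - \frac{96}{5} - 34 = - \frac{266}{5}$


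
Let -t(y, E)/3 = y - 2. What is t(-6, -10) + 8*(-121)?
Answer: -944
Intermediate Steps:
t(y, E) = 6 - 3*y (t(y, E) = -3*(y - 2) = -3*(-2 + y) = 6 - 3*y)
t(-6, -10) + 8*(-121) = (6 - 3*(-6)) + 8*(-121) = (6 + 18) - 968 = 24 - 968 = -944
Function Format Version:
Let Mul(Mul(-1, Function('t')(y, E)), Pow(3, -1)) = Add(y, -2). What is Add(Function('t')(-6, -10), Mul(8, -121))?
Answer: -944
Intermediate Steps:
Function('t')(y, E) = Add(6, Mul(-3, y)) (Function('t')(y, E) = Mul(-3, Add(y, -2)) = Mul(-3, Add(-2, y)) = Add(6, Mul(-3, y)))
Add(Function('t')(-6, -10), Mul(8, -121)) = Add(Add(6, Mul(-3, -6)), Mul(8, -121)) = Add(Add(6, 18), -968) = Add(24, -968) = -944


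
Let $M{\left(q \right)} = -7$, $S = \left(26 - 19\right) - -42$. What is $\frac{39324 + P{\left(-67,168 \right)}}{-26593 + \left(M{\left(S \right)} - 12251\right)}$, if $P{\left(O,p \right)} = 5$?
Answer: $- \frac{39329}{38851} \approx -1.0123$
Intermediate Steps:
$S = 49$ ($S = 7 + 42 = 49$)
$\frac{39324 + P{\left(-67,168 \right)}}{-26593 + \left(M{\left(S \right)} - 12251\right)} = \frac{39324 + 5}{-26593 - 12258} = \frac{39329}{-26593 - 12258} = \frac{39329}{-38851} = 39329 \left(- \frac{1}{38851}\right) = - \frac{39329}{38851}$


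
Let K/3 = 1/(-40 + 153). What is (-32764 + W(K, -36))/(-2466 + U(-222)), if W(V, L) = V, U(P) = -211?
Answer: 3702329/302501 ≈ 12.239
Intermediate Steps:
K = 3/113 (K = 3/(-40 + 153) = 3/113 ≈ 0.026549)
(-32764 + W(K, -36))/(-2466 + U(-222)) = (-32764 + 3/113)/(-2466 - 211) = -3702329/113/(-2677) = -3702329/113*(-1/2677) = 3702329/302501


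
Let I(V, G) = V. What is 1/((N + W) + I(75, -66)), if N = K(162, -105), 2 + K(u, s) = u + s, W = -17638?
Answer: -1/17508 ≈ -5.7117e-5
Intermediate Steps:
K(u, s) = -2 + s + u (K(u, s) = -2 + (u + s) = -2 + (s + u) = -2 + s + u)
N = 55 (N = -2 - 105 + 162 = 55)
1/((N + W) + I(75, -66)) = 1/((55 - 17638) + 75) = 1/(-17583 + 75) = 1/(-17508) = -1/17508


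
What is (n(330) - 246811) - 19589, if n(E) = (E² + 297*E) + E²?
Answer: 49410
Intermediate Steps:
n(E) = 2*E² + 297*E
(n(330) - 246811) - 19589 = (330*(297 + 2*330) - 246811) - 19589 = (330*(297 + 660) - 246811) - 19589 = (330*957 - 246811) - 19589 = (315810 - 246811) - 19589 = 68999 - 19589 = 49410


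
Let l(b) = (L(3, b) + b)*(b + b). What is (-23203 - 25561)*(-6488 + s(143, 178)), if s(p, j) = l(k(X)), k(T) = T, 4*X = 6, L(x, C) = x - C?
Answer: 315941956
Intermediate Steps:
X = 3/2 (X = (¼)*6 = 3/2 ≈ 1.5000)
l(b) = 6*b (l(b) = ((3 - b) + b)*(b + b) = 3*(2*b) = 6*b)
s(p, j) = 9 (s(p, j) = 6*(3/2) = 9)
(-23203 - 25561)*(-6488 + s(143, 178)) = (-23203 - 25561)*(-6488 + 9) = -48764*(-6479) = 315941956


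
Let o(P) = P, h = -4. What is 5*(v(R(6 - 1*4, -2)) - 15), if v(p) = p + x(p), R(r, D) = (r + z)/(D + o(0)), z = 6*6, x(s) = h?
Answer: -190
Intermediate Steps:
x(s) = -4
z = 36
R(r, D) = (36 + r)/D (R(r, D) = (r + 36)/(D + 0) = (36 + r)/D)
v(p) = -4 + p (v(p) = p - 4 = -4 + p)
5*(v(R(6 - 1*4, -2)) - 15) = 5*((-4 + (36 + (6 - 1*4))/(-2)) - 15) = 5*((-4 - (36 + (6 - 4))/2) - 15) = 5*((-4 - (36 + 2)/2) - 15) = 5*((-4 - 1/2*38) - 15) = 5*((-4 - 19) - 15) = 5*(-23 - 15) = 5*(-38) = -190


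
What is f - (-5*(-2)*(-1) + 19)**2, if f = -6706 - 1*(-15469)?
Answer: 8682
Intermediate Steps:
f = 8763 (f = -6706 + 15469 = 8763)
f - (-5*(-2)*(-1) + 19)**2 = 8763 - (-5*(-2)*(-1) + 19)**2 = 8763 - (10*(-1) + 19)**2 = 8763 - (-10 + 19)**2 = 8763 - 1*9**2 = 8763 - 1*81 = 8763 - 81 = 8682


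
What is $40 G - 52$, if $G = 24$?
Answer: $908$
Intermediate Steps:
$40 G - 52 = 40 \cdot 24 - 52 = 960 - 52 = 908$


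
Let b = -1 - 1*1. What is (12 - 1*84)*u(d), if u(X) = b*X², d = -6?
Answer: 5184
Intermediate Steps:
b = -2 (b = -1 - 1 = -2)
u(X) = -2*X²
(12 - 1*84)*u(d) = (12 - 1*84)*(-2*(-6)²) = (12 - 84)*(-2*36) = -72*(-72) = 5184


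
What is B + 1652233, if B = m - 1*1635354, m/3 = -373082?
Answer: -1102367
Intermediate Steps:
m = -1119246 (m = 3*(-373082) = -1119246)
B = -2754600 (B = -1119246 - 1*1635354 = -1119246 - 1635354 = -2754600)
B + 1652233 = -2754600 + 1652233 = -1102367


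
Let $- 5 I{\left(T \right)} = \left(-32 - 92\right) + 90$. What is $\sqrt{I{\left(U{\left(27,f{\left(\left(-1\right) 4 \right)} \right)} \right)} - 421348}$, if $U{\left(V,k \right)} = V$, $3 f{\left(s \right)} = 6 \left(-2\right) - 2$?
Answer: $\frac{7 i \sqrt{214970}}{5} \approx 649.11 i$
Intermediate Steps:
$f{\left(s \right)} = - \frac{14}{3}$ ($f{\left(s \right)} = \frac{6 \left(-2\right) - 2}{3} = \frac{-12 - 2}{3} = \frac{1}{3} \left(-14\right) = - \frac{14}{3}$)
$I{\left(T \right)} = \frac{34}{5}$ ($I{\left(T \right)} = - \frac{\left(-32 - 92\right) + 90}{5} = - \frac{-124 + 90}{5} = \left(- \frac{1}{5}\right) \left(-34\right) = \frac{34}{5}$)
$\sqrt{I{\left(U{\left(27,f{\left(\left(-1\right) 4 \right)} \right)} \right)} - 421348} = \sqrt{\frac{34}{5} - 421348} = \sqrt{- \frac{2106706}{5}} = \frac{7 i \sqrt{214970}}{5}$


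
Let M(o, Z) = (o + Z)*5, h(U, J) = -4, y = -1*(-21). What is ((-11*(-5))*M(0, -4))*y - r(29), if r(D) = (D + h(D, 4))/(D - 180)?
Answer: -3488075/151 ≈ -23100.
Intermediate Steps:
y = 21
r(D) = (-4 + D)/(-180 + D) (r(D) = (D - 4)/(D - 180) = (-4 + D)/(-180 + D))
M(o, Z) = 5*Z + 5*o (M(o, Z) = (Z + o)*5 = 5*Z + 5*o)
((-11*(-5))*M(0, -4))*y - r(29) = ((-11*(-5))*(5*(-4) + 5*0))*21 - (-4 + 29)/(-180 + 29) = (55*(-20 + 0))*21 - 25/(-151) = (55*(-20))*21 - (-1)*25/151 = -1100*21 - 1*(-25/151) = -23100 + 25/151 = -3488075/151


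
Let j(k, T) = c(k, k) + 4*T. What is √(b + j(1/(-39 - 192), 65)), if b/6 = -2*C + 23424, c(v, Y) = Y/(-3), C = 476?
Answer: √7208644289/231 ≈ 367.55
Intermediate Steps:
c(v, Y) = -Y/3 (c(v, Y) = Y*(-⅓) = -Y/3)
j(k, T) = 4*T - k/3 (j(k, T) = -k/3 + 4*T = 4*T - k/3)
b = 134832 (b = 6*(-2*476 + 23424) = 6*(-952 + 23424) = 6*22472 = 134832)
√(b + j(1/(-39 - 192), 65)) = √(134832 + (4*65 - 1/(3*(-39 - 192)))) = √(134832 + (260 - ⅓/(-231))) = √(134832 + (260 - ⅓*(-1/231))) = √(134832 + (260 + 1/693)) = √(134832 + 180181/693) = √(93618757/693) = √7208644289/231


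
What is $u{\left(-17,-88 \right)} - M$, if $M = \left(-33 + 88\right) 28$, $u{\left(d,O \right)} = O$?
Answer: $-1628$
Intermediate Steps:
$M = 1540$ ($M = 55 \cdot 28 = 1540$)
$u{\left(-17,-88 \right)} - M = -88 - 1540 = -1628$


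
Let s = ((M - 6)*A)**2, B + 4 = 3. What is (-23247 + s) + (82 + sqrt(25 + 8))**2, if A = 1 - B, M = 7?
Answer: -16486 + 164*sqrt(33) ≈ -15544.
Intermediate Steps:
B = -1 (B = -4 + 3 = -1)
A = 2 (A = 1 - 1*(-1) = 1 + 1 = 2)
s = 4 (s = ((7 - 6)*2)**2 = (1*2)**2 = 2**2 = 4)
(-23247 + s) + (82 + sqrt(25 + 8))**2 = (-23247 + 4) + (82 + sqrt(25 + 8))**2 = -23243 + (82 + sqrt(33))**2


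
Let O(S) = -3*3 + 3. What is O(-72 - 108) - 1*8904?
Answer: -8910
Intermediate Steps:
O(S) = -6 (O(S) = -9 + 3 = -6)
O(-72 - 108) - 1*8904 = -6 - 1*8904 = -6 - 8904 = -8910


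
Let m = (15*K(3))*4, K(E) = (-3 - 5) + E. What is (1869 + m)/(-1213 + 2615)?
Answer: 1569/1402 ≈ 1.1191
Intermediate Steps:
K(E) = -8 + E
m = -300 (m = (15*(-8 + 3))*4 = (15*(-5))*4 = -75*4 = -300)
(1869 + m)/(-1213 + 2615) = (1869 - 300)/(-1213 + 2615) = 1569/1402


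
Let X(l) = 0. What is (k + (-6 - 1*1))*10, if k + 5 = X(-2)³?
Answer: -120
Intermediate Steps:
k = -5 (k = -5 + 0³ = -5 + 0 = -5)
(k + (-6 - 1*1))*10 = (-5 + (-6 - 1*1))*10 = (-5 + (-6 - 1))*10 = (-5 - 7)*10 = -12*10 = -120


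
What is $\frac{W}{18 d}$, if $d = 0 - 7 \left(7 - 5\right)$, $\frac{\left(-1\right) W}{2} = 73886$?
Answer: $\frac{36943}{63} \approx 586.4$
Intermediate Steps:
$W = -147772$ ($W = \left(-2\right) 73886 = -147772$)
$d = -14$ ($d = 0 - 14 = -14$)
$\frac{W}{18 d} = - \frac{147772}{18 \left(-14\right)} = - \frac{147772}{-252} = \left(-147772\right) \left(- \frac{1}{252}\right) = \frac{36943}{63}$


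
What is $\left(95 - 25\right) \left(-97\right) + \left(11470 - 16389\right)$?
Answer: $-11709$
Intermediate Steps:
$\left(95 - 25\right) \left(-97\right) + \left(11470 - 16389\right) = 70 \left(-97\right) - 4919 = -6790 - 4919 = -11709$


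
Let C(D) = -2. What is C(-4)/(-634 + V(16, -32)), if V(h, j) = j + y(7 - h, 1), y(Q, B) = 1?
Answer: 2/665 ≈ 0.0030075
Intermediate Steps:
V(h, j) = 1 + j (V(h, j) = j + 1 = 1 + j)
C(-4)/(-634 + V(16, -32)) = -2/(-634 + (1 - 32)) = -2/(-634 - 31) = -2/(-665) = -1/665*(-2) = 2/665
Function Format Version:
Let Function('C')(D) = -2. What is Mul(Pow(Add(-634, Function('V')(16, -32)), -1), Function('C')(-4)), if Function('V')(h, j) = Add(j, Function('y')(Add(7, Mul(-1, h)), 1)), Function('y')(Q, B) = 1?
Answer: Rational(2, 665) ≈ 0.0030075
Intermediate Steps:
Function('V')(h, j) = Add(1, j) (Function('V')(h, j) = Add(j, 1) = Add(1, j))
Mul(Pow(Add(-634, Function('V')(16, -32)), -1), Function('C')(-4)) = Mul(Pow(Add(-634, Add(1, -32)), -1), -2) = Mul(Pow(Add(-634, -31), -1), -2) = Mul(Pow(-665, -1), -2) = Mul(Rational(-1, 665), -2) = Rational(2, 665)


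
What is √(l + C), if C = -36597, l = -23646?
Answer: I*√60243 ≈ 245.44*I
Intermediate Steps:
√(l + C) = √(-23646 - 36597) = √(-60243) = I*√60243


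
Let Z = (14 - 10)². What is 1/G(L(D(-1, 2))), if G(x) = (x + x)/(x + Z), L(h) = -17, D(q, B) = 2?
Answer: 1/34 ≈ 0.029412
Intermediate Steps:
Z = 16 (Z = 4² = 16)
G(x) = 2*x/(16 + x) (G(x) = (x + x)/(x + 16) = (2*x)/(16 + x) = 2*x/(16 + x))
1/G(L(D(-1, 2))) = 1/(2*(-17)/(16 - 17)) = 1/(2*(-17)/(-1)) = 1/(2*(-17)*(-1)) = 1/34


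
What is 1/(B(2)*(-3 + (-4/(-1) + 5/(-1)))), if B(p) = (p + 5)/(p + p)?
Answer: -1/7 ≈ -0.14286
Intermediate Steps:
B(p) = (5 + p)/(2*p) (B(p) = (5 + p)/((2*p)) = (5 + p)*(1/(2*p)) = (5 + p)/(2*p))
1/(B(2)*(-3 + (-4/(-1) + 5/(-1)))) = 1/(((1/2)*(5 + 2)/2)*(-3 + (-4/(-1) + 5/(-1)))) = 1/(((1/2)*(1/2)*7)*(-3 + (-4*(-1) + 5*(-1)))) = 1/(7*(-3 + (4 - 5))/4) = 1/(7*(-3 - 1)/4) = 1/((7/4)*(-4)) = 1/(-7) = -1/7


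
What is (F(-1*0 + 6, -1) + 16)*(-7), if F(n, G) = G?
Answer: -105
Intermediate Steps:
(F(-1*0 + 6, -1) + 16)*(-7) = (-1 + 16)*(-7) = 15*(-7) = -105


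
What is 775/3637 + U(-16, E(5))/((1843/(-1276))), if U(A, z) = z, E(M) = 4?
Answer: -17134923/6702991 ≈ -2.5563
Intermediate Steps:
775/3637 + U(-16, E(5))/((1843/(-1276))) = 775/3637 + 4/((1843/(-1276))) = 775*(1/3637) + 4/((1843*(-1/1276))) = 775/3637 + 4/(-1843/1276) = 775/3637 + 4*(-1276/1843) = 775/3637 - 5104/1843 = -17134923/6702991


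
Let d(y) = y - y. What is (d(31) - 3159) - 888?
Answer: -4047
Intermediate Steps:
d(y) = 0
(d(31) - 3159) - 888 = (0 - 3159) - 888 = -3159 - 888 = -4047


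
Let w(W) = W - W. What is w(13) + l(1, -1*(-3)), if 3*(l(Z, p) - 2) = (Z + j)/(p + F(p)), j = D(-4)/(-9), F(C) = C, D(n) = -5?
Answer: 169/81 ≈ 2.0864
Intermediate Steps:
w(W) = 0
j = 5/9 (j = -5/(-9) = -5*(-⅑) = 5/9 ≈ 0.55556)
l(Z, p) = 2 + (5/9 + Z)/(6*p) (l(Z, p) = 2 + ((Z + 5/9)/(p + p))/3 = 2 + ((5/9 + Z)/((2*p)))/3 = 2 + ((5/9 + Z)*(1/(2*p)))/3 = 2 + ((5/9 + Z)/(2*p))/3 = 2 + (5/9 + Z)/(6*p))
w(13) + l(1, -1*(-3)) = 0 + (5 + 9*1 + 108*(-1*(-3)))/(54*((-1*(-3)))) = 0 + (1/54)*(5 + 9 + 108*3)/3 = 0 + (1/54)*(⅓)*(5 + 9 + 324) = 0 + (1/54)*(⅓)*338 = 0 + 169/81 = 169/81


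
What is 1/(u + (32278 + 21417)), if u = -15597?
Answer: 1/38098 ≈ 2.6248e-5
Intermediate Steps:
1/(u + (32278 + 21417)) = 1/(-15597 + (32278 + 21417)) = 1/(-15597 + 53695) = 1/38098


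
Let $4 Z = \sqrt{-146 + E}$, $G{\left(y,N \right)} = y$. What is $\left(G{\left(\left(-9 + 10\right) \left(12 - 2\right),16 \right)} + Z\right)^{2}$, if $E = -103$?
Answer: $\frac{\left(40 + i \sqrt{249}\right)^{2}}{16} \approx 84.438 + 78.899 i$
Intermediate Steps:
$Z = \frac{i \sqrt{249}}{4}$ ($Z = \frac{\sqrt{-146 - 103}}{4} = \frac{\sqrt{-249}}{4} = \frac{i \sqrt{249}}{4} \approx 3.9449 i$)
$\left(G{\left(\left(-9 + 10\right) \left(12 - 2\right),16 \right)} + Z\right)^{2} = \left(\left(-9 + 10\right) \left(12 - 2\right) + \frac{i \sqrt{249}}{4}\right)^{2} = \left(1 \cdot 10 + \frac{i \sqrt{249}}{4}\right)^{2} = \left(10 + \frac{i \sqrt{249}}{4}\right)^{2}$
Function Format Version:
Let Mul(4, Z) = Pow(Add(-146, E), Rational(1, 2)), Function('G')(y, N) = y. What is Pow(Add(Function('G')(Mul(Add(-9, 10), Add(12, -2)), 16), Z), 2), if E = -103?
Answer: Mul(Rational(1, 16), Pow(Add(40, Mul(I, Pow(249, Rational(1, 2)))), 2)) ≈ Add(84.438, Mul(78.899, I))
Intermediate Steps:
Z = Mul(Rational(1, 4), I, Pow(249, Rational(1, 2))) (Z = Mul(Rational(1, 4), Pow(Add(-146, -103), Rational(1, 2))) = Mul(Rational(1, 4), Pow(-249, Rational(1, 2))) = Mul(Rational(1, 4), Mul(I, Pow(249, Rational(1, 2)))) = Mul(Rational(1, 4), I, Pow(249, Rational(1, 2))) ≈ Mul(3.9449, I))
Pow(Add(Function('G')(Mul(Add(-9, 10), Add(12, -2)), 16), Z), 2) = Pow(Add(Mul(Add(-9, 10), Add(12, -2)), Mul(Rational(1, 4), I, Pow(249, Rational(1, 2)))), 2) = Pow(Add(Mul(1, 10), Mul(Rational(1, 4), I, Pow(249, Rational(1, 2)))), 2) = Pow(Add(10, Mul(Rational(1, 4), I, Pow(249, Rational(1, 2)))), 2)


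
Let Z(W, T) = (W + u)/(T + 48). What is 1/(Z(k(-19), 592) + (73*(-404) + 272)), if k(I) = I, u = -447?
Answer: -320/9350633 ≈ -3.4222e-5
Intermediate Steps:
Z(W, T) = (-447 + W)/(48 + T) (Z(W, T) = (W - 447)/(T + 48) = (-447 + W)/(48 + T))
1/(Z(k(-19), 592) + (73*(-404) + 272)) = 1/((-447 - 19)/(48 + 592) + (73*(-404) + 272)) = 1/(-466/640 + (-29492 + 272)) = 1/((1/640)*(-466) - 29220) = 1/(-233/320 - 29220) = 1/(-9350633/320) = -320/9350633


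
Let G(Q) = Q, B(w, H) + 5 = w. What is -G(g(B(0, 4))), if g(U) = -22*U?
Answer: -110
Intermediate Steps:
B(w, H) = -5 + w
-G(g(B(0, 4))) = -(-22)*(-5 + 0) = -(-22)*(-5) = -1*110 = -110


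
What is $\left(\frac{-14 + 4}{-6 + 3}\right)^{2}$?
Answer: $\frac{100}{9} \approx 11.111$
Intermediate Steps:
$\left(\frac{-14 + 4}{-6 + 3}\right)^{2} = \left(- \frac{10}{-3}\right)^{2} = \left(\left(-10\right) \left(- \frac{1}{3}\right)\right)^{2} = \left(\frac{10}{3}\right)^{2} = \frac{100}{9}$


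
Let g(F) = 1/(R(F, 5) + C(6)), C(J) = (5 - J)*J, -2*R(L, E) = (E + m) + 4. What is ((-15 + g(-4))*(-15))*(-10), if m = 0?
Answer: -15850/7 ≈ -2264.3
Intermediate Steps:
R(L, E) = -2 - E/2 (R(L, E) = -((E + 0) + 4)/2 = -(E + 4)/2 = -(4 + E)/2 = -2 - E/2)
C(J) = J*(5 - J)
g(F) = -2/21 (g(F) = 1/((-2 - ½*5) + 6*(5 - 1*6)) = 1/((-2 - 5/2) + 6*(5 - 6)) = 1/(-9/2 + 6*(-1)) = 1/(-9/2 - 6) = 1/(-21/2) = -2/21)
((-15 + g(-4))*(-15))*(-10) = ((-15 - 2/21)*(-15))*(-10) = -317/21*(-15)*(-10) = (1585/7)*(-10) = -15850/7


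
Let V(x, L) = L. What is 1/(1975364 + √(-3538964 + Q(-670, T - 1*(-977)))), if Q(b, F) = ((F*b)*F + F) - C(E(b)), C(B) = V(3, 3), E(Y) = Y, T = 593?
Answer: 1975364/3903717952893 - I*√1655020397/3903717952893 ≈ 5.0602e-7 - 1.0421e-8*I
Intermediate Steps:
C(B) = 3
Q(b, F) = -3 + F + b*F² (Q(b, F) = ((F*b)*F + F) - 1*3 = (b*F² + F) - 3 = (F + b*F²) - 3 = -3 + F + b*F²)
1/(1975364 + √(-3538964 + Q(-670, T - 1*(-977)))) = 1/(1975364 + √(-3538964 + (-3 + (593 - 1*(-977)) - 670*(593 - 1*(-977))²))) = 1/(1975364 + √(-3538964 + (-3 + (593 + 977) - 670*(593 + 977)²))) = 1/(1975364 + √(-3538964 + (-3 + 1570 - 670*1570²))) = 1/(1975364 + √(-3538964 + (-3 + 1570 - 670*2464900))) = 1/(1975364 + √(-3538964 + (-3 + 1570 - 1651483000))) = 1/(1975364 + √(-3538964 - 1651481433)) = 1/(1975364 + √(-1655020397)) = 1/(1975364 + I*√1655020397)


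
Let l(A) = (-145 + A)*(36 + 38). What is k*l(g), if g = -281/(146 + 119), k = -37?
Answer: 105977028/265 ≈ 3.9991e+5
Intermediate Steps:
g = -281/265 ≈ -1.0604
l(A) = -10730 + 74*A (l(A) = (-145 + A)*74 = -10730 + 74*A)
k*l(g) = -37*(-10730 + 74*(-281/265)) = -37*(-10730 - 20794/265) = -37*(-2864244/265) = 105977028/265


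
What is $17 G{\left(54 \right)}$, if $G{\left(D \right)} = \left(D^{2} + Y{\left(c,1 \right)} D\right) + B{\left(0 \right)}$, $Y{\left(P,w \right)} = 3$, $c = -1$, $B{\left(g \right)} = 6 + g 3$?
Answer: $52428$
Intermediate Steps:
$B{\left(g \right)} = 6 + 3 g$
$G{\left(D \right)} = 6 + D^{2} + 3 D$ ($G{\left(D \right)} = \left(D^{2} + 3 D\right) + \left(6 + 3 \cdot 0\right) = \left(D^{2} + 3 D\right) + \left(6 + 0\right) = \left(D^{2} + 3 D\right) + 6 = 6 + D^{2} + 3 D$)
$17 G{\left(54 \right)} = 17 \left(6 + 54^{2} + 3 \cdot 54\right) = 17 \left(6 + 2916 + 162\right) = 17 \cdot 3084 = 52428$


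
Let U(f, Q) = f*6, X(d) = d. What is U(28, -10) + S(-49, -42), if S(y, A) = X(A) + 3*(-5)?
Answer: 111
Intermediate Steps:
S(y, A) = -15 + A (S(y, A) = A + 3*(-5) = A - 15 = -15 + A)
U(f, Q) = 6*f
U(28, -10) + S(-49, -42) = 6*28 + (-15 - 42) = 168 - 57 = 111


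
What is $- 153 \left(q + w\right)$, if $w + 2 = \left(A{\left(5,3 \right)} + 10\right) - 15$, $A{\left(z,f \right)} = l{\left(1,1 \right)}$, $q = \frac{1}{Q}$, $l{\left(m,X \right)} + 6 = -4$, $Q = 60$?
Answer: $\frac{51969}{20} \approx 2598.4$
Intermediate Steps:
$l{\left(m,X \right)} = -10$ ($l{\left(m,X \right)} = -6 - 4 = -10$)
$q = \frac{1}{60} \approx 0.016667$
$A{\left(z,f \right)} = -10$
$w = -17$ ($w = -2 + \left(\left(-10 + 10\right) - 15\right) = -2 + \left(0 - 15\right) = -2 - 15 = -17$)
$- 153 \left(q + w\right) = - 153 \left(\frac{1}{60} - 17\right) = \left(-153\right) \left(- \frac{1019}{60}\right) = \frac{51969}{20}$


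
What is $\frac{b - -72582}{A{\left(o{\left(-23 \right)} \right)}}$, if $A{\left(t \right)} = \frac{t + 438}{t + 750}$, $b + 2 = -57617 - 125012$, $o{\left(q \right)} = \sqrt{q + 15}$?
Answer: $\frac{110049 \left(- \sqrt{2} + 375 i\right)}{\sqrt{2} - 219 i} \approx -1.8844 \cdot 10^{5} + 506.2 i$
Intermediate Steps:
$o{\left(q \right)} = \sqrt{15 + q}$
$b = -182631$ ($b = -2 - 182629 = -182631$)
$A{\left(t \right)} = \frac{438 + t}{750 + t}$
$\frac{b - -72582}{A{\left(o{\left(-23 \right)} \right)}} = \frac{-182631 - -72582}{\frac{1}{750 + \sqrt{15 - 23}} \left(438 + \sqrt{15 - 23}\right)} = \frac{-182631 + 72582}{\frac{1}{750 + \sqrt{-8}} \left(438 + \sqrt{-8}\right)} = - \frac{110049}{\frac{1}{750 + 2 i \sqrt{2}} \left(438 + 2 i \sqrt{2}\right)} = - 110049 \frac{750 + 2 i \sqrt{2}}{438 + 2 i \sqrt{2}} = - \frac{110049 \left(750 + 2 i \sqrt{2}\right)}{438 + 2 i \sqrt{2}}$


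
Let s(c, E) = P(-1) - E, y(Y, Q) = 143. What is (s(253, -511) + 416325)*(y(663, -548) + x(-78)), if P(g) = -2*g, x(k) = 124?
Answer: 111295746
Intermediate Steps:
s(c, E) = 2 - E (s(c, E) = -2*(-1) - E = 2 - E)
(s(253, -511) + 416325)*(y(663, -548) + x(-78)) = ((2 - 1*(-511)) + 416325)*(143 + 124) = ((2 + 511) + 416325)*267 = (513 + 416325)*267 = 416838*267 = 111295746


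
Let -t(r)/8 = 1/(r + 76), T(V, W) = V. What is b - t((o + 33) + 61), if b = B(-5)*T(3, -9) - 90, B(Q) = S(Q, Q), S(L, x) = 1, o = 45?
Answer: -18697/215 ≈ -86.963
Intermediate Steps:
B(Q) = 1
t(r) = -8/(76 + r) (t(r) = -8/(r + 76) = -8/(76 + r))
b = -87 (b = 1*3 - 90 = 3 - 90 = -87)
b - t((o + 33) + 61) = -87 - (-8)/(76 + ((45 + 33) + 61)) = -87 - (-8)/(76 + (78 + 61)) = -87 - (-8)/(76 + 139) = -87 - (-8)/215 = -87 - 1*(-8/215) = -87 + 8/215 = -18697/215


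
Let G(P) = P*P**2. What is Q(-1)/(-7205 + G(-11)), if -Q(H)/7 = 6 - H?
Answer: 49/8536 ≈ 0.0057404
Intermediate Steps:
Q(H) = -42 + 7*H (Q(H) = -7*(6 - H) = -42 + 7*H)
G(P) = P**3
Q(-1)/(-7205 + G(-11)) = (-42 + 7*(-1))/(-7205 + (-11)**3) = (-42 - 7)/(-7205 - 1331) = -49/(-8536) = -49*(-1/8536) = 49/8536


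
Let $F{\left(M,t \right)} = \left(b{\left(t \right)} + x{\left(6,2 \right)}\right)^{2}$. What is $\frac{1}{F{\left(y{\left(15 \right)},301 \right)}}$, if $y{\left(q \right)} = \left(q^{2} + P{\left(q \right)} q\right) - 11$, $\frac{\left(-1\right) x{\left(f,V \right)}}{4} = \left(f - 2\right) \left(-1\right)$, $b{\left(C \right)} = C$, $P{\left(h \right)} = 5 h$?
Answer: $\frac{1}{100489} \approx 9.9513 \cdot 10^{-6}$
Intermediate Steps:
$x{\left(f,V \right)} = -8 + 4 f$ ($x{\left(f,V \right)} = - 4 \left(f - 2\right) \left(-1\right) = - 4 \left(-2 + f\right) \left(-1\right) = - 4 \left(2 - f\right) = -8 + 4 f$)
$y{\left(q \right)} = -11 + 6 q^{2}$ ($y{\left(q \right)} = \left(q^{2} + 5 q q\right) - 11 = \left(q^{2} + 5 q^{2}\right) - 11 = 6 q^{2} - 11 = -11 + 6 q^{2}$)
$F{\left(M,t \right)} = \left(16 + t\right)^{2}$ ($F{\left(M,t \right)} = \left(t + \left(-8 + 4 \cdot 6\right)\right)^{2} = \left(t + \left(-8 + 24\right)\right)^{2} = \left(t + 16\right)^{2} = \left(16 + t\right)^{2}$)
$\frac{1}{F{\left(y{\left(15 \right)},301 \right)}} = \frac{1}{\left(16 + 301\right)^{2}} = \frac{1}{317^{2}} = \frac{1}{100489}$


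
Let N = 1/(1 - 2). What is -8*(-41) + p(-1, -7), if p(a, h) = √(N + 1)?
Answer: 328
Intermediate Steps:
N = -1 (N = 1/(-1) = -1)
p(a, h) = 0 (p(a, h) = √(-1 + 1) = √0 = 0)
-8*(-41) + p(-1, -7) = -8*(-41) + 0 = 328 + 0 = 328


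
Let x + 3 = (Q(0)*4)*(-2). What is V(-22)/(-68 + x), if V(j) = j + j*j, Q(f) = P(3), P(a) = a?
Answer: -462/95 ≈ -4.8632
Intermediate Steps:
Q(f) = 3
x = -27 (x = -3 + (3*4)*(-2) = -3 + 12*(-2) = -3 - 24 = -27)
V(j) = j + j²
V(-22)/(-68 + x) = (-22*(1 - 22))/(-68 - 27) = -22*(-21)/(-95) = 462*(-1/95) = -462/95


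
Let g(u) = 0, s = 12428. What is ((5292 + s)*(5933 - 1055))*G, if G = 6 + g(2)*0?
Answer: 518628960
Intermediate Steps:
G = 6 (G = 6 + 0*0 = 6 + 0 = 6)
((5292 + s)*(5933 - 1055))*G = ((5292 + 12428)*(5933 - 1055))*6 = (17720*4878)*6 = 86438160*6 = 518628960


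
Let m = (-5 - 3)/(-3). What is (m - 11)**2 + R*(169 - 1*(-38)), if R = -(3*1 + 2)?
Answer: -8690/9 ≈ -965.56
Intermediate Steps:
m = 8/3 (m = -8*(-1/3) = 8/3 ≈ 2.6667)
R = -5 (R = -(3 + 2) = -1*5 = -5)
(m - 11)**2 + R*(169 - 1*(-38)) = (8/3 - 11)**2 - 5*(169 - 1*(-38)) = (-25/3)**2 - 5*(169 + 38) = 625/9 - 5*207 = 625/9 - 1035 = -8690/9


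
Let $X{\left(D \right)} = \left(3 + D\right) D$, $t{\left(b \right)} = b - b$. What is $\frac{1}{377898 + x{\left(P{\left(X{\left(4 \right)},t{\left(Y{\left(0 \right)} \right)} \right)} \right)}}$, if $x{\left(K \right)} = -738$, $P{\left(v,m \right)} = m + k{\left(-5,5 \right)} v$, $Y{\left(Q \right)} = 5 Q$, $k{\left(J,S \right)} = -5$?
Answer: $\frac{1}{377160} \approx 2.6514 \cdot 10^{-6}$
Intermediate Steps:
$t{\left(b \right)} = 0$
$X{\left(D \right)} = D \left(3 + D\right)$
$P{\left(v,m \right)} = m - 5 v$
$\frac{1}{377898 + x{\left(P{\left(X{\left(4 \right)},t{\left(Y{\left(0 \right)} \right)} \right)} \right)}} = \frac{1}{377898 - 738} = \frac{1}{377160}$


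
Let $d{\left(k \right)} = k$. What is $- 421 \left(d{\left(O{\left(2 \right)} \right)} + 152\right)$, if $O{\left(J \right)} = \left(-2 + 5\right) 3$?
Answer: $-67781$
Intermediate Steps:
$O{\left(J \right)} = 9$ ($O{\left(J \right)} = 3 \cdot 3 = 9$)
$- 421 \left(d{\left(O{\left(2 \right)} \right)} + 152\right) = - 421 \left(9 + 152\right) = \left(-421\right) 161 = -67781$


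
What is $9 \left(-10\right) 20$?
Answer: $-1800$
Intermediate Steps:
$9 \left(-10\right) 20 = \left(-90\right) 20 = -1800$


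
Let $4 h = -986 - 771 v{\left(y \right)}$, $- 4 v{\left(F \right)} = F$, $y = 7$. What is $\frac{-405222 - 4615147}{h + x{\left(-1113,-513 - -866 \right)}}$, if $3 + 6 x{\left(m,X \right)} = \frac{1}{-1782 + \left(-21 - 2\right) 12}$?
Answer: $- \frac{247966065648}{4460711} \approx -55589.0$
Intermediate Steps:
$v{\left(F \right)} = - \frac{F}{4}$
$h = \frac{1453}{16}$ ($h = \frac{-986 - 771 \left(\left(- \frac{1}{4}\right) 7\right)}{4} = \frac{-986 - - \frac{5397}{4}}{4} = \frac{-986 + \frac{5397}{4}}{4} = \frac{1}{4} \cdot \frac{1453}{4} = \frac{1453}{16} \approx 90.813$)
$x{\left(m,X \right)} = - \frac{6175}{12348}$ ($x{\left(m,X \right)} = - \frac{1}{2} + \frac{1}{6 \left(-1782 + \left(-21 - 2\right) 12\right)} = - \frac{1}{2} + \frac{1}{6 \left(-1782 - 276\right)} = - \frac{1}{2} + \frac{1}{6 \left(-2058\right)} = - \frac{1}{2} + \frac{1}{6} \left(- \frac{1}{2058}\right) = - \frac{1}{2} - \frac{1}{12348} = - \frac{6175}{12348}$)
$\frac{-405222 - 4615147}{h + x{\left(-1113,-513 - -866 \right)}} = \frac{-405222 - 4615147}{\frac{1453}{16} - \frac{6175}{12348}} = - \frac{5020369}{\frac{4460711}{49392}} = \left(-5020369\right) \frac{49392}{4460711} = - \frac{247966065648}{4460711}$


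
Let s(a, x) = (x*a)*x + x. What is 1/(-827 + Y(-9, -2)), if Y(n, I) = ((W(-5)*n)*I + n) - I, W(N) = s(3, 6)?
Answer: 1/1218 ≈ 0.00082102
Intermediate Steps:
s(a, x) = x + a*x**2 (s(a, x) = (a*x)*x + x = a*x**2 + x = x + a*x**2)
W(N) = 114 (W(N) = 6*(1 + 3*6) = 6*(1 + 18) = 6*19 = 114)
Y(n, I) = n - I + 114*I*n (Y(n, I) = ((114*n)*I + n) - I = (114*I*n + n) - I = (n + 114*I*n) - I = n - I + 114*I*n)
1/(-827 + Y(-9, -2)) = 1/(-827 + (-9 - 1*(-2) + 114*(-2)*(-9))) = 1/(-827 + (-9 + 2 + 2052)) = 1/(-827 + 2045) = 1/1218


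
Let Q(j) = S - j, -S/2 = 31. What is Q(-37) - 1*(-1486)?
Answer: 1461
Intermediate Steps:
S = -62 (S = -2*31 = -62)
Q(j) = -62 - j
Q(-37) - 1*(-1486) = (-62 - 1*(-37)) - 1*(-1486) = (-62 + 37) + 1486 = -25 + 1486 = 1461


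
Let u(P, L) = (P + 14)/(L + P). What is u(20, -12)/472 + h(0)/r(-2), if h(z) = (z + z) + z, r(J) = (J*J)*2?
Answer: 17/1888 ≈ 0.0090042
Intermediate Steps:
u(P, L) = (14 + P)/(L + P)
r(J) = 2*J² (r(J) = J²*2 = 2*J²)
h(z) = 3*z (h(z) = 2*z + z = 3*z)
u(20, -12)/472 + h(0)/r(-2) = ((14 + 20)/(-12 + 20))/472 + (3*0)/((2*(-2)²)) = (34/8)*(1/472) + 0/((2*4)) = ((⅛)*34)*(1/472) + 0/8 = (17/4)*(1/472) + 0*(⅛) = 17/1888 + 0 = 17/1888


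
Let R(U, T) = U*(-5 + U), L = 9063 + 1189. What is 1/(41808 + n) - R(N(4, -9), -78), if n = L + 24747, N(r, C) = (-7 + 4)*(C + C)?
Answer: -203231321/76807 ≈ -2646.0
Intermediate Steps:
N(r, C) = -6*C
L = 10252
n = 34999 (n = 10252 + 24747 = 34999)
1/(41808 + n) - R(N(4, -9), -78) = 1/(41808 + 34999) - (-6*(-9))*(-5 - 6*(-9)) = 1/76807 - 54*(-5 + 54) = 1/76807 - 54*49 = 1/76807 - 1*2646 = 1/76807 - 2646 = -203231321/76807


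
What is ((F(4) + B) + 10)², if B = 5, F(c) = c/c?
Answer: 256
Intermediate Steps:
F(c) = 1
((F(4) + B) + 10)² = ((1 + 5) + 10)² = (6 + 10)² = 16² = 256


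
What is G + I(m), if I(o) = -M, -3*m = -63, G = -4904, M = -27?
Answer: -4877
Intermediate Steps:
m = 21 (m = -⅓*(-63) = 21)
I(o) = 27 (I(o) = -1*(-27) = 27)
G + I(m) = -4904 + 27 = -4877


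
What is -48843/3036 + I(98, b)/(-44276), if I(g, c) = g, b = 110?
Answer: -180239183/11201828 ≈ -16.090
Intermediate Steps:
-48843/3036 + I(98, b)/(-44276) = -48843/3036 + 98/(-44276) = -48843*1/3036 + 98*(-1/44276) = -16281/1012 - 49/22138 = -180239183/11201828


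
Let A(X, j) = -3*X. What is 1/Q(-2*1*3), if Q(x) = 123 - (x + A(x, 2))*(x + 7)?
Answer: 1/111 ≈ 0.0090090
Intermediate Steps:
Q(x) = 123 + 2*x*(7 + x) (Q(x) = 123 - (x - 3*x)*(x + 7) = 123 - (-2*x)*(7 + x) = 123 - (-2)*x*(7 + x) = 123 + 2*x*(7 + x))
1/Q(-2*1*3) = 1/(123 + 2*(-2*1*3)**2 + 14*(-2*1*3)) = 1/(123 + 2*(-2*3)**2 + 14*(-2*3)) = 1/(123 + 2*(-6)**2 + 14*(-6)) = 1/(123 + 2*36 - 84) = 1/(123 + 72 - 84) = 1/111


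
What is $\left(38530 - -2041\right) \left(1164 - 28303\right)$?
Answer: $-1101056369$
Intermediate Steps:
$\left(38530 - -2041\right) \left(1164 - 28303\right) = \left(38530 + 2041\right) \left(-27139\right) = 40571 \left(-27139\right) = -1101056369$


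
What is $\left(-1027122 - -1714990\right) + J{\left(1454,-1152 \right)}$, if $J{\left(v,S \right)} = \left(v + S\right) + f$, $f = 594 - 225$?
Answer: $688539$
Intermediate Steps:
$f = 369$ ($f = 594 - 225 = 369$)
$J{\left(v,S \right)} = 369 + S + v$ ($J{\left(v,S \right)} = \left(v + S\right) + 369 = \left(S + v\right) + 369 = 369 + S + v$)
$\left(-1027122 - -1714990\right) + J{\left(1454,-1152 \right)} = \left(-1027122 - -1714990\right) + \left(369 - 1152 + 1454\right) = \left(-1027122 + 1714990\right) + 671 = 687868 + 671 = 688539$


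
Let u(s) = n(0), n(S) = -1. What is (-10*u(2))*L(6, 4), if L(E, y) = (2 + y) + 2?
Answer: 80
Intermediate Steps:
L(E, y) = 4 + y
u(s) = -1
(-10*u(2))*L(6, 4) = (-10*(-1))*(4 + 4) = 10*8 = 80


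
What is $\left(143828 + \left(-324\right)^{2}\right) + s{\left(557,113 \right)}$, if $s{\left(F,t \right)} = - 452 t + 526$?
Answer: $198254$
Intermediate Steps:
$s{\left(F,t \right)} = 526 - 452 t$
$\left(143828 + \left(-324\right)^{2}\right) + s{\left(557,113 \right)} = \left(143828 + \left(-324\right)^{2}\right) + \left(526 - 51076\right) = \left(143828 + 104976\right) + \left(526 - 51076\right) = 248804 - 50550 = 198254$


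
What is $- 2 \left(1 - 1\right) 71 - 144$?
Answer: $-144$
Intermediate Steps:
$- 2 \left(1 - 1\right) 71 - 144 = \left(-2\right) 0 \cdot 71 - 144 = 0 \cdot 71 - 144 = 0 - 144 = -144$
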